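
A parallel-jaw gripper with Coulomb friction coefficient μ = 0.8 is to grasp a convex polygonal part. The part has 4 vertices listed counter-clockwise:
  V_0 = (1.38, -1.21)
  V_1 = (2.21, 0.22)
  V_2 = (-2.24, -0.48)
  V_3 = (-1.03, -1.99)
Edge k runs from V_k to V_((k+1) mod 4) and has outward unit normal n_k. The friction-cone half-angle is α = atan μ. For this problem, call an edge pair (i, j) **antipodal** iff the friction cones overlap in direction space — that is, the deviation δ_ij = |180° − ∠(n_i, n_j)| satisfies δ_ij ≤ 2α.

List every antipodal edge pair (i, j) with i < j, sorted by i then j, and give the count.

count = 4; pairs: (0,1), (0,2), (1,2), (1,3)

α = atan 0.8 = 38.66°;  2α = 77.32°
n_0 = (+0.8649, -0.5020)
n_1 = (-0.1554, +0.9879)
n_2 = (-0.7804, -0.6253)
n_3 = (+0.3079, -0.9514)
  (0,1): δ = 50.93°  ✓
  (0,2): δ = 68.84°  ✓
  (0,3): δ = 138.07°  ·
  (1,2): δ = 60.23°  ✓
  (1,3): δ = 8.99°  ✓
  (2,3): δ = 110.77°  ·
antipodal pairs: 4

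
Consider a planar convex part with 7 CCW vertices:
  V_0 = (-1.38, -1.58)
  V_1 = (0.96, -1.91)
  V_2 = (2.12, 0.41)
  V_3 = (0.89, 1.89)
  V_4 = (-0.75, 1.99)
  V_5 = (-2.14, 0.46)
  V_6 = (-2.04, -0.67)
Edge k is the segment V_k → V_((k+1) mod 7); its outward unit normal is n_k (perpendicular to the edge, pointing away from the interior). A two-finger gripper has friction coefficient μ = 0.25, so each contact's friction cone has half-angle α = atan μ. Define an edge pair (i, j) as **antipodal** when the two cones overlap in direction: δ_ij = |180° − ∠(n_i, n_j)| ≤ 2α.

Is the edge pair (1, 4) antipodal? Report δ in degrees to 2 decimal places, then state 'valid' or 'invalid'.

α = atan 0.25 = 14.04°;  2α = 28.07°
edge 1: e_1 = (+1.16, +2.32);  n_1 = (+0.8944, -0.4472)
edge 4: e_4 = (-1.39, -1.53);  n_4 = (-0.7402, +0.6724)
∠(n_1, n_4) = 164.31°
δ = |180° − 164.31°| = 15.69°
15.69° ≤ 2α = 28.07°  →  valid

δ = 15.69°, valid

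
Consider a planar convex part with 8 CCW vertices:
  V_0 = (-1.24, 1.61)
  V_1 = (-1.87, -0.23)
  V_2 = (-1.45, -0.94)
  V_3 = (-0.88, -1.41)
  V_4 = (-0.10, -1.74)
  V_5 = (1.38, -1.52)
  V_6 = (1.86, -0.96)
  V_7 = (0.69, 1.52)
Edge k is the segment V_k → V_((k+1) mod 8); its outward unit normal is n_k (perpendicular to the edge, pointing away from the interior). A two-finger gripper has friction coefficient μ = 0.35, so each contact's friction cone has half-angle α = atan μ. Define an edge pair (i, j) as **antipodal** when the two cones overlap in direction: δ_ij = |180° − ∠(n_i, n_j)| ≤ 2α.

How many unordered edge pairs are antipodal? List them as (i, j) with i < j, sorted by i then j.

count = 6; pairs: (0,5), (1,6), (2,6), (2,7), (3,7), (4,7)

α = atan 0.35 = 19.29°;  2α = 38.58°
n_0 = (-0.9461, +0.3239)
n_1 = (-0.8607, -0.5091)
n_2 = (-0.6362, -0.7715)
n_3 = (-0.3896, -0.9210)
n_4 = (+0.1470, -0.9891)
n_5 = (+0.7593, -0.6508)
n_6 = (+0.9044, +0.4267)
n_7 = (+0.0466, +0.9989)
  (0,1): δ = 130.49°  ·
  (0,2): δ = 110.61°  ·
  (0,3): δ = 94.03°  ·
  (0,4): δ = 62.64°  ·
  (0,5): δ = 21.70°  ✓
  (0,6): δ = 44.16°  ·
  (0,7): δ = 106.23°  ·
  (1,2): δ = 160.11°  ·
  (1,3): δ = 143.54°  ·
  (1,4): δ = 112.15°  ·
  (1,5): δ = 71.21°  ·
  (1,6): δ = 5.35°  ✓
  (1,7): δ = 56.72°  ·
  (2,3): δ = 163.42°  ·
  (2,4): δ = 132.04°  ·
  (2,5): δ = 91.09°  ·
  (2,6): δ = 25.24°  ✓
  (2,7): δ = 36.84°  ✓
  (3,4): δ = 148.61°  ·
  (3,5): δ = 107.67°  ·
  (3,6): δ = 41.81°  ·
  (3,7): δ = 20.26°  ✓
  (4,5): δ = 139.06°  ·
  (4,6): δ = 73.20°  ·
  (4,7): δ = 11.12°  ✓
  (5,6): δ = 114.14°  ·
  (5,7): δ = 52.07°  ·
  (6,7): δ = 117.93°  ·
antipodal pairs: 6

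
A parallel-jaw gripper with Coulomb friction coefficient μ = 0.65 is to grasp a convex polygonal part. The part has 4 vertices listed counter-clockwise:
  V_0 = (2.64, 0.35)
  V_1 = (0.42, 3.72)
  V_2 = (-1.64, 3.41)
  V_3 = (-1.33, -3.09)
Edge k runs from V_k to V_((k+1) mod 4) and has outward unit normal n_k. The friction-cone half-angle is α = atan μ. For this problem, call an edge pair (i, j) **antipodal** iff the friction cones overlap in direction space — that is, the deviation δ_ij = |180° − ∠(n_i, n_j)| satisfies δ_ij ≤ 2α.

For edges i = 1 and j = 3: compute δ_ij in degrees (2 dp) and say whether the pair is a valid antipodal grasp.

α = atan 0.65 = 33.02°;  2α = 66.05°
edge 1: e_1 = (-2.06, -0.31);  n_1 = (-0.1488, +0.9889)
edge 3: e_3 = (+3.97, +3.44);  n_3 = (+0.6549, -0.7558)
∠(n_1, n_3) = 147.65°
δ = |180° − 147.65°| = 32.35°
32.35° ≤ 2α = 66.05°  →  valid

δ = 32.35°, valid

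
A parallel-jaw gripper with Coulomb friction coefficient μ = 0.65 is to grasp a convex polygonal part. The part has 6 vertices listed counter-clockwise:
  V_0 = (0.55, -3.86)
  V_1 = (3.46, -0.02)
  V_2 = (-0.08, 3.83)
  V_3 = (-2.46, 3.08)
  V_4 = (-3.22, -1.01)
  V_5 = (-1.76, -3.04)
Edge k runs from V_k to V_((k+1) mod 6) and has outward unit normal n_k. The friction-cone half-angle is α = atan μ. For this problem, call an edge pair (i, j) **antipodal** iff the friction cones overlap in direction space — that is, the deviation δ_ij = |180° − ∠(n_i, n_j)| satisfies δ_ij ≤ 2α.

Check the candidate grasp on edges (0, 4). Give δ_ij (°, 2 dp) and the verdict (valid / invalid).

δ = 72.88°, invalid

α = atan 0.65 = 33.02°;  2α = 66.05°
edge 0: e_0 = (+2.91, +3.84);  n_0 = (+0.7970, -0.6040)
edge 4: e_4 = (+1.46, -2.03);  n_4 = (-0.8118, -0.5839)
∠(n_0, n_4) = 107.12°
δ = |180° − 107.12°| = 72.88°
72.88° > 2α = 66.05°  →  invalid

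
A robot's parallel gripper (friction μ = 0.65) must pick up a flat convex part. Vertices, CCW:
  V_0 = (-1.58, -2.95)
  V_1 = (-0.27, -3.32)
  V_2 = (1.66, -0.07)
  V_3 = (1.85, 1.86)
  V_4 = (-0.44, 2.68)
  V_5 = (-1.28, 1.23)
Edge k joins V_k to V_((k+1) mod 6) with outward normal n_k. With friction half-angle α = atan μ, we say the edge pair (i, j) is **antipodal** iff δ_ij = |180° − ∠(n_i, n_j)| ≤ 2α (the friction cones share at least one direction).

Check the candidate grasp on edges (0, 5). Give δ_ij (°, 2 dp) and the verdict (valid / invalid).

δ = 101.67°, invalid

α = atan 0.65 = 33.02°;  2α = 66.05°
edge 0: e_0 = (+1.31, -0.37);  n_0 = (-0.2718, -0.9624)
edge 5: e_5 = (-0.30, -4.18);  n_5 = (-0.9974, +0.0716)
∠(n_0, n_5) = 78.33°
δ = |180° − 78.33°| = 101.67°
101.67° > 2α = 66.05°  →  invalid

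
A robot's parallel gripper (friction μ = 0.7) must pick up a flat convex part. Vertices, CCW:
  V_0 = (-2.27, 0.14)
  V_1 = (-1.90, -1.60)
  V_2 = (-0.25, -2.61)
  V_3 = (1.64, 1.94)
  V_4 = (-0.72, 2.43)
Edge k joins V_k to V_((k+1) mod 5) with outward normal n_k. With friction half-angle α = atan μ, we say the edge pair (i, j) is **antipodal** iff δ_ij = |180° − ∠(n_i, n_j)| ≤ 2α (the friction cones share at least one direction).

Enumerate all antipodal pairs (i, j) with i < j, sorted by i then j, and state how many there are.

count = 4; pairs: (0,2), (0,3), (1,3), (2,4)

α = atan 0.7 = 34.99°;  2α = 69.98°
n_0 = (-0.9781, -0.2080)
n_1 = (-0.5221, -0.8529)
n_2 = (+0.9235, -0.3836)
n_3 = (+0.2033, +0.9791)
n_4 = (-0.8281, +0.5605)
  (0,1): δ = 133.48°  ·
  (0,2): δ = 34.56°  ✓
  (0,3): δ = 66.27°  ✓
  (0,4): δ = 133.90°  ·
  (1,2): δ = 81.09°  ·
  (1,3): δ = 19.74°  ✓
  (1,4): δ = 87.38°  ·
  (2,3): δ = 79.17°  ·
  (2,4): δ = 11.54°  ✓
  (3,4): δ = 112.36°  ·
antipodal pairs: 4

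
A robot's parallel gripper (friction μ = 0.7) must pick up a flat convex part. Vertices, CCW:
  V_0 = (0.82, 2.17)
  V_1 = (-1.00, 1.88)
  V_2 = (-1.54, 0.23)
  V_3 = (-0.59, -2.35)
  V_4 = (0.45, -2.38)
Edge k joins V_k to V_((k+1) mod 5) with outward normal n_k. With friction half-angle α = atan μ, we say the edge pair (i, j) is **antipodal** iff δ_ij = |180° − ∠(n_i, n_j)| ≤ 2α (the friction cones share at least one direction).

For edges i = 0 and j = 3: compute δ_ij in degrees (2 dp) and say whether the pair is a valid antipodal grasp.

α = atan 0.7 = 34.99°;  2α = 69.98°
edge 0: e_0 = (-1.82, -0.29);  n_0 = (-0.1574, +0.9875)
edge 3: e_3 = (+1.04, -0.03);  n_3 = (-0.0288, -0.9996)
∠(n_0, n_3) = 169.29°
δ = |180° − 169.29°| = 10.71°
10.71° ≤ 2α = 69.98°  →  valid

δ = 10.71°, valid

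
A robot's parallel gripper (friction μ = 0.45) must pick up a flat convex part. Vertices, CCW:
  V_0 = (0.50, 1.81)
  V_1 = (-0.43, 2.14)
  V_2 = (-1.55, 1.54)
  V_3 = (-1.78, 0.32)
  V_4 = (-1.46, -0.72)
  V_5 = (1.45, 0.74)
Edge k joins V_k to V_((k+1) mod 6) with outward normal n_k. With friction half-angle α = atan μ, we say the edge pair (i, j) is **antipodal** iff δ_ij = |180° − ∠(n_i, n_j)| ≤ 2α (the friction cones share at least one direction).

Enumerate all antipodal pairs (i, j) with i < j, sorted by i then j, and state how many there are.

α = atan 0.45 = 24.23°;  2α = 48.46°
n_0 = (+0.3344, +0.9424)
n_1 = (-0.4722, +0.8815)
n_2 = (-0.9827, +0.1853)
n_3 = (-0.9558, -0.2941)
n_4 = (+0.4484, -0.8938)
n_5 = (+0.7478, +0.6639)
  (0,1): δ = 132.28°  ·
  (0,2): δ = 81.14°  ·
  (0,3): δ = 53.36°  ·
  (0,4): δ = 46.18°  ✓
  (0,5): δ = 151.14°  ·
  (1,2): δ = 128.85°  ·
  (1,3): δ = 101.08°  ·
  (1,4): δ = 1.53°  ✓
  (1,5): δ = 103.42°  ·
  (2,3): δ = 152.22°  ·
  (2,4): δ = 52.68°  ·
  (2,5): δ = 52.28°  ·
  (3,4): δ = 80.46°  ·
  (3,5): δ = 24.50°  ✓
  (4,5): δ = 75.04°  ·
antipodal pairs: 3

count = 3; pairs: (0,4), (1,4), (3,5)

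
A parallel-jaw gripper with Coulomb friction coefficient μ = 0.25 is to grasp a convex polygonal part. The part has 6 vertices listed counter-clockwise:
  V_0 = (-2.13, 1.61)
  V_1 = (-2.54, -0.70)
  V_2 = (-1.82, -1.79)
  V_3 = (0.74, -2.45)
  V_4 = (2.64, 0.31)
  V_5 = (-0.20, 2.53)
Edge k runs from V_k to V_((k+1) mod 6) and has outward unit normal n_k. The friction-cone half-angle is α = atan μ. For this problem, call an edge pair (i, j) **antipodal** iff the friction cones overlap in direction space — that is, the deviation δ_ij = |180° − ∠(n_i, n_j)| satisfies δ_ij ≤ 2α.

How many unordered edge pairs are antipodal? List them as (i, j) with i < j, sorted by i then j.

count = 3; pairs: (0,3), (1,4), (2,4)

α = atan 0.25 = 14.04°;  2α = 28.07°
n_0 = (-0.9846, +0.1748)
n_1 = (-0.8344, -0.5512)
n_2 = (-0.2496, -0.9683)
n_3 = (+0.8237, -0.5670)
n_4 = (+0.6159, +0.7879)
n_5 = (-0.4303, +0.9027)
  (0,1): δ = 136.49°  ·
  (0,2): δ = 94.39°  ·
  (0,3): δ = 24.48°  ✓
  (0,4): δ = 62.05°  ·
  (0,5): δ = 125.55°  ·
  (1,2): δ = 137.90°  ·
  (1,3): δ = 67.99°  ·
  (1,4): δ = 18.54°  ✓
  (1,5): δ = 82.04°  ·
  (2,3): δ = 110.09°  ·
  (2,4): δ = 23.56°  ✓
  (2,5): δ = 39.94°  ·
  (3,4): δ = 93.47°  ·
  (3,5): δ = 29.97°  ·
  (4,5): δ = 116.50°  ·
antipodal pairs: 3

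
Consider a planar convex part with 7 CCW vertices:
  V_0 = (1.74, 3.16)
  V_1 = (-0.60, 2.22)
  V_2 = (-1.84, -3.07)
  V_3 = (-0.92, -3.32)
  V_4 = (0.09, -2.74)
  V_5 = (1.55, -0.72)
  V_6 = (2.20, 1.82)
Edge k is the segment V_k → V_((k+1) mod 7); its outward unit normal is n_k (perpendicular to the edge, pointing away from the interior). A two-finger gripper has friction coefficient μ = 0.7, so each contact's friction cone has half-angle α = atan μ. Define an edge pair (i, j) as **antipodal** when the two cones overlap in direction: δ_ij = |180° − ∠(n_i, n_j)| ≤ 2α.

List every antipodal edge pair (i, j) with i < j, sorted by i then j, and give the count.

α = atan 0.7 = 34.99°;  2α = 69.98°
n_0 = (-0.3728, +0.9279)
n_1 = (-0.9736, +0.2282)
n_2 = (-0.2622, -0.9650)
n_3 = (+0.4980, -0.8672)
n_4 = (+0.8105, -0.5858)
n_5 = (+0.9688, -0.2479)
n_6 = (+0.9458, +0.3247)
  (0,1): δ = 125.08°  ·
  (0,2): δ = 37.09°  ✓
  (0,3): δ = 7.98°  ✓
  (0,4): δ = 32.26°  ✓
  (0,5): δ = 53.76°  ✓
  (0,6): δ = 87.06°  ·
  (1,2): δ = 92.01°  ·
  (1,3): δ = 46.94°  ✓
  (1,4): δ = 22.67°  ✓
  (1,5): δ = 1.16°  ✓
  (1,6): δ = 32.14°  ✓
  (2,3): δ = 134.93°  ·
  (2,4): δ = 110.66°  ·
  (2,5): δ = 89.15°  ·
  (2,6): δ = 55.85°  ✓
  (3,4): δ = 155.73°  ·
  (3,5): δ = 134.22°  ·
  (3,6): δ = 100.92°  ·
  (4,5): δ = 158.50°  ·
  (4,6): δ = 125.20°  ·
  (5,6): δ = 146.70°  ·
antipodal pairs: 9

count = 9; pairs: (0,2), (0,3), (0,4), (0,5), (1,3), (1,4), (1,5), (1,6), (2,6)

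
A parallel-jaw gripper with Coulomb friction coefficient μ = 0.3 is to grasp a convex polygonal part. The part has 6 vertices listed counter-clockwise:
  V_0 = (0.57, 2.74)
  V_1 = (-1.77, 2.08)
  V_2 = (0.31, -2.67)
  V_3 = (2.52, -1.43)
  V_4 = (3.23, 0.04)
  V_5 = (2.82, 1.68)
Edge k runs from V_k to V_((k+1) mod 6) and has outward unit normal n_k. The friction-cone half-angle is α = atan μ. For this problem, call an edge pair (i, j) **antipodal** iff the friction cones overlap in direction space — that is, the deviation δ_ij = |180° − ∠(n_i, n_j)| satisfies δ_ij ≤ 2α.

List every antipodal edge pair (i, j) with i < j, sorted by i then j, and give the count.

α = atan 0.3 = 16.70°;  2α = 33.40°
n_0 = (-0.2715, +0.9624)
n_1 = (-0.9160, -0.4011)
n_2 = (+0.4893, -0.8721)
n_3 = (+0.9005, -0.4349)
n_4 = (+0.9701, +0.2425)
n_5 = (+0.4262, +0.9046)
  (0,1): δ = 82.10°  ·
  (0,2): δ = 13.54°  ✓
  (0,3): δ = 48.47°  ·
  (0,4): δ = 88.29°  ·
  (0,5): δ = 139.02°  ·
  (1,2): δ = 84.35°  ·
  (1,3): δ = 49.43°  ·
  (1,4): δ = 9.61°  ✓
  (1,5): δ = 41.13°  ·
  (2,3): δ = 145.08°  ·
  (2,4): δ = 105.26°  ·
  (2,5): δ = 54.52°  ·
  (3,4): δ = 140.18°  ·
  (3,5): δ = 89.45°  ·
  (4,5): δ = 129.26°  ·
antipodal pairs: 2

count = 2; pairs: (0,2), (1,4)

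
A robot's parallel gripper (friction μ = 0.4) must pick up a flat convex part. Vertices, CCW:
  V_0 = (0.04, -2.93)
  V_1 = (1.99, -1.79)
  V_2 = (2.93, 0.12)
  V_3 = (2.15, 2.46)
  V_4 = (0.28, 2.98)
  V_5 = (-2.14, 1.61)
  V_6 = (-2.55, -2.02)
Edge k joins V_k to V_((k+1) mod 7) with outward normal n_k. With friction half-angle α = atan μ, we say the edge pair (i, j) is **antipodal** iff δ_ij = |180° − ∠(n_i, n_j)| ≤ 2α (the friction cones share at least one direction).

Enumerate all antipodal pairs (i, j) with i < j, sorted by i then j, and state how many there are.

α = atan 0.4 = 21.80°;  2α = 43.60°
n_0 = (+0.5047, -0.8633)
n_1 = (+0.8972, -0.4416)
n_2 = (+0.9487, +0.3162)
n_3 = (+0.2679, +0.9634)
n_4 = (-0.4926, +0.8702)
n_5 = (-0.9937, +0.1122)
n_6 = (-0.3315, -0.9435)
  (0,1): δ = 146.52°  ·
  (0,2): δ = 101.88°  ·
  (0,3): δ = 45.85°  ·
  (0,4): δ = 0.80°  ✓
  (0,5): δ = 53.24°  ·
  (0,6): δ = 130.33°  ·
  (1,2): δ = 135.36°  ·
  (1,3): δ = 79.34°  ·
  (1,4): δ = 34.28°  ✓
  (1,5): δ = 19.76°  ✓
  (1,6): δ = 96.84°  ·
  (2,3): δ = 123.97°  ·
  (2,4): δ = 78.92°  ·
  (2,5): δ = 24.88°  ✓
  (2,6): δ = 52.21°  ·
  (3,4): δ = 134.95°  ·
  (3,5): δ = 80.90°  ·
  (3,6): δ = 3.82°  ✓
  (4,5): δ = 125.96°  ·
  (4,6): δ = 48.87°  ·
  (5,6): δ = 102.91°  ·
antipodal pairs: 5

count = 5; pairs: (0,4), (1,4), (1,5), (2,5), (3,6)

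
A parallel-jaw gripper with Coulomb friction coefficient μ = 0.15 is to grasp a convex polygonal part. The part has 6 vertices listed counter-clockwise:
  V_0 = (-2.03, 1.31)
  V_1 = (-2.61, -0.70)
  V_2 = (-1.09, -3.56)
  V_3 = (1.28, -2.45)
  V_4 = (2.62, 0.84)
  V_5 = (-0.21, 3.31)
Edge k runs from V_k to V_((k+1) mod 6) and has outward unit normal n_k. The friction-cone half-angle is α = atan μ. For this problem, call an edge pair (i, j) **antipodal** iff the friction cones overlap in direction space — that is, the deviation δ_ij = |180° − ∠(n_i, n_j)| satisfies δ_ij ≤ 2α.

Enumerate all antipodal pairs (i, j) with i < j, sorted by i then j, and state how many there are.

α = atan 0.15 = 8.53°;  2α = 17.06°
n_0 = (-0.9608, +0.2772)
n_1 = (-0.8830, -0.4693)
n_2 = (+0.4241, -0.9056)
n_3 = (+0.9261, -0.3772)
n_4 = (+0.6576, +0.7534)
n_5 = (-0.7396, +0.6730)
  (0,1): δ = 135.91°  ·
  (0,2): δ = 48.81°  ·
  (0,3): δ = 6.06°  ✓
  (0,4): δ = 64.98°  ·
  (0,5): δ = 153.79°  ·
  (1,2): δ = 92.89°  ·
  (1,3): δ = 50.15°  ·
  (1,4): δ = 20.90°  ·
  (1,5): δ = 109.71°  ·
  (2,3): δ = 137.26°  ·
  (2,4): δ = 66.21°  ·
  (2,5): δ = 22.60°  ·
  (3,4): δ = 108.95°  ·
  (3,5): δ = 20.14°  ·
  (4,5): δ = 91.19°  ·
antipodal pairs: 1

count = 1; pairs: (0,3)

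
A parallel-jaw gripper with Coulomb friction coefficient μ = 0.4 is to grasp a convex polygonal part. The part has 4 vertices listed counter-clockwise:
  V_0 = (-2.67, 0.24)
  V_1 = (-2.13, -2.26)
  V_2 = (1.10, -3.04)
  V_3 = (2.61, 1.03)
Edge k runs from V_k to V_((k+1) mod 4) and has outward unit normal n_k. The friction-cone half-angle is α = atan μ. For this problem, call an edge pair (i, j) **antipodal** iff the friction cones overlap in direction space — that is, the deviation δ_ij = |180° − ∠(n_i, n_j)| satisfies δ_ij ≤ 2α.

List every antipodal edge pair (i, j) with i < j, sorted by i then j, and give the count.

count = 2; pairs: (0,2), (1,3)

α = atan 0.4 = 21.80°;  2α = 43.60°
n_0 = (-0.9775, -0.2111)
n_1 = (-0.2347, -0.9721)
n_2 = (+0.9376, -0.3478)
n_3 = (-0.1480, +0.9890)
  (0,1): δ = 115.76°  ·
  (0,2): δ = 32.54°  ✓
  (0,3): δ = 86.32°  ·
  (1,2): δ = 96.78°  ·
  (1,3): δ = 22.09°  ✓
  (2,3): δ = 61.14°  ·
antipodal pairs: 2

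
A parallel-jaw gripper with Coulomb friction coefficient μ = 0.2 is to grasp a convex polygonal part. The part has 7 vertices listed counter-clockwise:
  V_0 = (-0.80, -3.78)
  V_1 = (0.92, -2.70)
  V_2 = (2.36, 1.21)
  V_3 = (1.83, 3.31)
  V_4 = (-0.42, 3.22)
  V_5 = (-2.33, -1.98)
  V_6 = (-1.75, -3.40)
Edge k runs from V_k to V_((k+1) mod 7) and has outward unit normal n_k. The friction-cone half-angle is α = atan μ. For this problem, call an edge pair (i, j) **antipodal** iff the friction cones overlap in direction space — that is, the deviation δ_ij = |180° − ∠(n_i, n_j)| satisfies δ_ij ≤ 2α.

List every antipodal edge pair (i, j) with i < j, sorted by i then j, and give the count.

α = atan 0.2 = 11.31°;  2α = 22.62°
n_0 = (+0.5318, -0.8469)
n_1 = (+0.9384, -0.3456)
n_2 = (+0.9696, +0.2447)
n_3 = (-0.0400, +0.9992)
n_4 = (-0.9387, +0.3448)
n_5 = (-0.9258, -0.3781)
n_6 = (-0.3714, -0.9285)
  (0,1): δ = 142.34°  ·
  (0,2): δ = 107.96°  ·
  (0,3): δ = 29.83°  ·
  (0,4): δ = 37.71°  ·
  (0,5): δ = 80.09°  ·
  (0,6): δ = 126.07°  ·
  (1,2): δ = 145.62°  ·
  (1,3): δ = 67.49°  ·
  (1,4): δ = 0.05°  ✓
  (1,5): δ = 42.44°  ·
  (1,6): δ = 88.42°  ·
  (2,3): δ = 101.87°  ·
  (2,4): δ = 34.33°  ·
  (2,5): δ = 8.05°  ✓
  (2,6): δ = 54.03°  ·
  (3,4): δ = 112.46°  ·
  (3,5): δ = 70.07°  ·
  (3,6): δ = 24.09°  ·
  (4,5): δ = 137.61°  ·
  (4,6): δ = 91.63°  ·
  (5,6): δ = 134.02°  ·
antipodal pairs: 2

count = 2; pairs: (1,4), (2,5)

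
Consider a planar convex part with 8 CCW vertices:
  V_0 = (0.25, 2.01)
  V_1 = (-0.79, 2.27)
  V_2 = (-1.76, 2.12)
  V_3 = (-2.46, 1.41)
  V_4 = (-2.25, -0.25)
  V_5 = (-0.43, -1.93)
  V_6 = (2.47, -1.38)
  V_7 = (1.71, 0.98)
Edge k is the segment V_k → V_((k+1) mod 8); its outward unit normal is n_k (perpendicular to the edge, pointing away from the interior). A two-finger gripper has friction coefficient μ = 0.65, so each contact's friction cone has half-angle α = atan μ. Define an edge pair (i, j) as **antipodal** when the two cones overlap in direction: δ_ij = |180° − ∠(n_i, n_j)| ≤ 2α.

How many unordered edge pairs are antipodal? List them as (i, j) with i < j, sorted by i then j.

count = 11; pairs: (0,4), (0,5), (1,4), (1,5), (2,5), (2,6), (3,6), (3,7), (4,6), (4,7), (5,7)

α = atan 0.65 = 33.02°;  2α = 66.05°
n_0 = (+0.2425, +0.9701)
n_1 = (-0.1528, +0.9883)
n_2 = (-0.7121, +0.7021)
n_3 = (-0.9921, -0.1255)
n_4 = (-0.6783, -0.7348)
n_5 = (+0.1863, -0.9825)
n_6 = (+0.9519, +0.3065)
n_7 = (+0.5765, +0.8171)
  (0,1): δ = 157.17°  ·
  (0,2): δ = 120.56°  ·
  (0,3): δ = 68.75°  ·
  (0,4): δ = 28.67°  ✓
  (0,5): δ = 24.78°  ✓
  (0,6): δ = 121.89°  ·
  (0,7): δ = 158.83°  ·
  (1,2): δ = 143.38°  ·
  (1,3): δ = 91.58°  ·
  (1,4): δ = 51.50°  ✓
  (1,5): δ = 1.95°  ✓
  (1,6): δ = 99.06°  ·
  (1,7): δ = 136.01°  ·
  (2,3): δ = 128.20°  ·
  (2,4): δ = 88.12°  ·
  (2,5): δ = 34.67°  ✓
  (2,6): δ = 62.44°  ✓
  (2,7): δ = 99.39°  ·
  (3,4): δ = 139.92°  ·
  (3,5): δ = 86.47°  ·
  (3,6): δ = 10.64°  ✓
  (3,7): δ = 47.59°  ✓
  (4,5): δ = 126.55°  ·
  (4,6): δ = 29.44°  ✓
  (4,7): δ = 7.51°  ✓
  (5,6): δ = 82.89°  ·
  (5,7): δ = 45.94°  ✓
  (6,7): δ = 143.05°  ·
antipodal pairs: 11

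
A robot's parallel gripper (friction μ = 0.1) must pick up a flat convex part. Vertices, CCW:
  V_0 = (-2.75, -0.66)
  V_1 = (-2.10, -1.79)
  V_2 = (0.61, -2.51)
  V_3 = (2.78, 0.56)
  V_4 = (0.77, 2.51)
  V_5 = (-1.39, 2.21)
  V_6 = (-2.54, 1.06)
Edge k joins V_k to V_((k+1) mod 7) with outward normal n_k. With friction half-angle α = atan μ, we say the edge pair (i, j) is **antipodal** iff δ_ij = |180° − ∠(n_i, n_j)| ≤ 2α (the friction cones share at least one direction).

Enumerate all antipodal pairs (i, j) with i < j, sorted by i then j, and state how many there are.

count = 1; pairs: (2,5)

α = atan 0.1 = 5.71°;  2α = 11.42°
n_0 = (-0.8668, -0.4986)
n_1 = (-0.2568, -0.9665)
n_2 = (+0.8166, -0.5772)
n_3 = (+0.6963, +0.7177)
n_4 = (-0.1376, +0.9905)
n_5 = (-0.7071, +0.7071)
n_6 = (-0.9926, +0.1212)
  (0,1): δ = 134.79°  ·
  (0,2): δ = 65.16°  ·
  (0,3): δ = 15.96°  ·
  (0,4): δ = 68.00°  ·
  (0,5): δ = 105.09°  ·
  (0,6): δ = 143.13°  ·
  (1,2): δ = 110.38°  ·
  (1,3): δ = 29.25°  ·
  (1,4): δ = 22.79°  ·
  (1,5): δ = 59.88°  ·
  (1,6): δ = 97.92°  ·
  (2,3): δ = 98.88°  ·
  (2,4): δ = 46.84°  ·
  (2,5): δ = 9.75°  ✓
  (2,6): δ = 28.29°  ·
  (3,4): δ = 127.96°  ·
  (3,5): δ = 90.87°  ·
  (3,6): δ = 52.83°  ·
  (4,5): δ = 142.91°  ·
  (4,6): δ = 104.87°  ·
  (5,6): δ = 141.96°  ·
antipodal pairs: 1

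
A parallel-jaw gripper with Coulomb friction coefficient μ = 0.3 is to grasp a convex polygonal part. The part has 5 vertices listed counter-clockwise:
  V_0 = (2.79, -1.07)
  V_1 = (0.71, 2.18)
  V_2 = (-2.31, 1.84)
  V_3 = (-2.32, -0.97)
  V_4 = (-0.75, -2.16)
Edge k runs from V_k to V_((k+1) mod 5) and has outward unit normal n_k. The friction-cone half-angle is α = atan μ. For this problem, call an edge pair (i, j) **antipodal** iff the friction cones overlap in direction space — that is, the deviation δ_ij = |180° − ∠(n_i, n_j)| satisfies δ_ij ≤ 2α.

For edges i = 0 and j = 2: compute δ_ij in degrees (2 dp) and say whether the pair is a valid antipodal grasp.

α = atan 0.3 = 16.70°;  2α = 33.40°
edge 0: e_0 = (-2.08, +3.25);  n_0 = (+0.8423, +0.5391)
edge 2: e_2 = (-0.01, -2.81);  n_2 = (-1.0000, +0.0036)
∠(n_0, n_2) = 147.18°
δ = |180° − 147.18°| = 32.82°
32.82° ≤ 2α = 33.40°  →  valid

δ = 32.82°, valid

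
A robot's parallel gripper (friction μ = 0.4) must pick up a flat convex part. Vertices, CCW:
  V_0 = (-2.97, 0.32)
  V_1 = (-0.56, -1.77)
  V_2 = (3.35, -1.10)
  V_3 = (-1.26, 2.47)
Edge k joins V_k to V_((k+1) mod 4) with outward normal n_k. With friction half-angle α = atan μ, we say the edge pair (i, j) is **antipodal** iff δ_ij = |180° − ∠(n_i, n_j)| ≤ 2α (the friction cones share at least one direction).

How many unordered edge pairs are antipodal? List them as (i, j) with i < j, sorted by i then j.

α = atan 0.4 = 21.80°;  2α = 43.60°
n_0 = (-0.6552, -0.7555)
n_1 = (+0.1689, -0.9856)
n_2 = (+0.6123, +0.7906)
n_3 = (-0.7826, +0.6225)
  (0,1): δ = 129.34°  ·
  (0,2): δ = 3.18°  ✓
  (0,3): δ = 92.44°  ·
  (1,2): δ = 47.48°  ·
  (1,3): δ = 41.78°  ✓
  (2,3): δ = 90.74°  ·
antipodal pairs: 2

count = 2; pairs: (0,2), (1,3)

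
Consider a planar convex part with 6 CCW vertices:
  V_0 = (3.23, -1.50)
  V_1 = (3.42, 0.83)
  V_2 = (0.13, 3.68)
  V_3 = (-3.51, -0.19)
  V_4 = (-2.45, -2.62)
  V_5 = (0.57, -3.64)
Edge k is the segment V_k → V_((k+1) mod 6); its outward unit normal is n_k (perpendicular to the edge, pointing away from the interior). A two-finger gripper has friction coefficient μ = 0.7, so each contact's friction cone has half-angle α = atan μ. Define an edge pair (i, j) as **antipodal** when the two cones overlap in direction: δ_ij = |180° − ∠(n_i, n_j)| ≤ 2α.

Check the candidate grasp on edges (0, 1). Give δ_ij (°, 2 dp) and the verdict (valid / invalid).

δ = 126.24°, invalid

α = atan 0.7 = 34.99°;  2α = 69.98°
edge 0: e_0 = (+0.19, +2.33);  n_0 = (+0.9967, -0.0813)
edge 1: e_1 = (-3.29, +2.85);  n_1 = (+0.6548, +0.7558)
∠(n_0, n_1) = 53.76°
δ = |180° − 53.76°| = 126.24°
126.24° > 2α = 69.98°  →  invalid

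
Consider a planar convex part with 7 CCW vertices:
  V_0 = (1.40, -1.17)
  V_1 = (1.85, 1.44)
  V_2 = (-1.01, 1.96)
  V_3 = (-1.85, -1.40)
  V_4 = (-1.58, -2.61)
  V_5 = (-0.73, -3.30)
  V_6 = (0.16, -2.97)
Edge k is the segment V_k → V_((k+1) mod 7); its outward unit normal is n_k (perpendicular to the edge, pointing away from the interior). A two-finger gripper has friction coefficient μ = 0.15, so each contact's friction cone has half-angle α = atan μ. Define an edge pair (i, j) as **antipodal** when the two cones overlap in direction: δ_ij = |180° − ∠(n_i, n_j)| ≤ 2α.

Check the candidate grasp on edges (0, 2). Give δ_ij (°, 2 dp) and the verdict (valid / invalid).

α = atan 0.15 = 8.53°;  2α = 17.06°
edge 0: e_0 = (+0.45, +2.61);  n_0 = (+0.9855, -0.1699)
edge 2: e_2 = (-0.84, -3.36);  n_2 = (-0.9701, +0.2425)
∠(n_0, n_2) = 175.75°
δ = |180° − 175.75°| = 4.25°
4.25° ≤ 2α = 17.06°  →  valid

δ = 4.25°, valid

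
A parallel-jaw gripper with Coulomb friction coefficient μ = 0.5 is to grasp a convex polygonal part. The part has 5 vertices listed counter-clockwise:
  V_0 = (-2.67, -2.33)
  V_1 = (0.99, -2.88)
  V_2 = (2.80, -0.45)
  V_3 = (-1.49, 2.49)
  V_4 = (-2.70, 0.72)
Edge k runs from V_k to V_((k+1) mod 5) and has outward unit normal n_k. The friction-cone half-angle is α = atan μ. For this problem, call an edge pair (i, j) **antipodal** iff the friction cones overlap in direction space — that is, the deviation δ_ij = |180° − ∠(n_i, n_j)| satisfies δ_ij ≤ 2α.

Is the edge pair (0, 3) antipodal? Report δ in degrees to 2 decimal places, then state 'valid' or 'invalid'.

α = atan 0.5 = 26.57°;  2α = 53.13°
edge 0: e_0 = (+3.66, -0.55);  n_0 = (-0.1486, -0.9889)
edge 3: e_3 = (-1.21, -1.77);  n_3 = (-0.8255, +0.5643)
∠(n_0, n_3) = 115.81°
δ = |180° − 115.81°| = 64.19°
64.19° > 2α = 53.13°  →  invalid

δ = 64.19°, invalid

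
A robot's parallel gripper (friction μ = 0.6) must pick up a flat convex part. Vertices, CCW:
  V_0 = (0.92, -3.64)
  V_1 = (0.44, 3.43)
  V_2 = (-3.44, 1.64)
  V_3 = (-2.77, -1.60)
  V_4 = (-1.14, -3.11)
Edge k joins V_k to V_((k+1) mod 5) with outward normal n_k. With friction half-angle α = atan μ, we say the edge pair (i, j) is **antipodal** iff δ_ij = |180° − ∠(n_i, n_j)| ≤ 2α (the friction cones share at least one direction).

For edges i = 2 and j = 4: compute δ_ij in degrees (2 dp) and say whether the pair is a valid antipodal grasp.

δ = 116.11°, invalid

α = atan 0.6 = 30.96°;  2α = 61.93°
edge 2: e_2 = (+0.67, -3.24);  n_2 = (-0.9793, -0.2025)
edge 4: e_4 = (+2.06, -0.53);  n_4 = (-0.2492, -0.9685)
∠(n_2, n_4) = 63.89°
δ = |180° − 63.89°| = 116.11°
116.11° > 2α = 61.93°  →  invalid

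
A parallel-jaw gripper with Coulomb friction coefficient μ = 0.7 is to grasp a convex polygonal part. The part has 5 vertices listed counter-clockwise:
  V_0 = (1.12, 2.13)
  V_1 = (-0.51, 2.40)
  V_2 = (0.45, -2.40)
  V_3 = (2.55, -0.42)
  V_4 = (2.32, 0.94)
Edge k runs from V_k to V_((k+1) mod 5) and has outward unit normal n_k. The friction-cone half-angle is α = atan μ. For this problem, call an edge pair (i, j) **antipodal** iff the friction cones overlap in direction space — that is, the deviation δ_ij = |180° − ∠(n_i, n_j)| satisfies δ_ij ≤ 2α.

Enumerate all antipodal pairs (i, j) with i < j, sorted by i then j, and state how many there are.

count = 5; pairs: (0,1), (0,2), (1,2), (1,3), (1,4)

α = atan 0.7 = 34.99°;  2α = 69.98°
n_0 = (+0.1634, +0.9866)
n_1 = (-0.9806, -0.1961)
n_2 = (+0.6860, -0.7276)
n_3 = (+0.9860, +0.1667)
n_4 = (+0.7041, +0.7101)
  (0,1): δ = 69.28°  ✓
  (0,2): δ = 52.72°  ✓
  (0,3): δ = 109.00°  ·
  (0,4): δ = 144.65°  ·
  (1,2): δ = 57.99°  ✓
  (1,3): δ = 1.71°  ✓
  (1,4): δ = 33.93°  ✓
  (2,3): δ = 123.72°  ·
  (2,4): δ = 88.08°  ·
  (3,4): δ = 144.36°  ·
antipodal pairs: 5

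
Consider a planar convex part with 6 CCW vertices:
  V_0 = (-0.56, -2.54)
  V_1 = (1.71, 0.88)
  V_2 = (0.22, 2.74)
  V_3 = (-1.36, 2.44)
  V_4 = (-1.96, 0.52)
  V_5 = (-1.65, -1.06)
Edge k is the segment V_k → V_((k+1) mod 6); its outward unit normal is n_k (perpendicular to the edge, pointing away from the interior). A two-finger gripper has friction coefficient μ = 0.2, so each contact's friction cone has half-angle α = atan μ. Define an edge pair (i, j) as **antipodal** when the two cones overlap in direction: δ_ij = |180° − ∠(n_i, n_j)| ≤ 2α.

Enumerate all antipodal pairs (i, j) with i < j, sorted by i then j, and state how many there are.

α = atan 0.2 = 11.31°;  2α = 22.62°
n_0 = (+0.8332, -0.5530)
n_1 = (+0.7805, +0.6252)
n_2 = (-0.1865, +0.9824)
n_3 = (-0.9545, +0.2983)
n_4 = (-0.9813, -0.1925)
n_5 = (-0.8052, -0.5930)
  (0,1): δ = 107.73°  ·
  (0,2): δ = 45.68°  ·
  (0,3): δ = 16.22°  ✓
  (0,4): δ = 44.67°  ·
  (0,5): δ = 69.95°  ·
  (1,2): δ = 117.95°  ·
  (1,3): δ = 56.05°  ·
  (1,4): δ = 27.60°  ·
  (1,5): δ = 2.33°  ✓
  (2,3): δ = 118.10°  ·
  (2,4): δ = 89.65°  ·
  (2,5): δ = 64.38°  ·
  (3,4): δ = 151.55°  ·
  (3,5): δ = 126.27°  ·
  (4,5): δ = 154.73°  ·
antipodal pairs: 2

count = 2; pairs: (0,3), (1,5)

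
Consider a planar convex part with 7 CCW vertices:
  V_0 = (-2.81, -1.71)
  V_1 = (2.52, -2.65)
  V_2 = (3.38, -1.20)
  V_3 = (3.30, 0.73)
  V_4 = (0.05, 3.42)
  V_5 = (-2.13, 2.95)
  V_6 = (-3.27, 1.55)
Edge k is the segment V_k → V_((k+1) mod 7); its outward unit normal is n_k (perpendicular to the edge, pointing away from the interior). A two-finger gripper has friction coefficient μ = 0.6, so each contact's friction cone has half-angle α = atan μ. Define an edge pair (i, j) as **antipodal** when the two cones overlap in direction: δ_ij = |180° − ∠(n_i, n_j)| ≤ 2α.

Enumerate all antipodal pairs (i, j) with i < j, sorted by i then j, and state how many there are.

count = 9; pairs: (0,3), (0,4), (0,5), (1,4), (1,5), (1,6), (2,5), (2,6), (3,6)

α = atan 0.6 = 30.96°;  2α = 61.93°
n_0 = (-0.1737, -0.9848)
n_1 = (+0.8601, -0.5101)
n_2 = (+0.9991, +0.0414)
n_3 = (+0.6376, +0.7704)
n_4 = (-0.2108, +0.9775)
n_5 = (-0.7754, +0.6314)
n_6 = (-0.9902, -0.1397)
  (0,1): δ = 110.67°  ·
  (0,2): δ = 77.62°  ·
  (0,3): δ = 29.61°  ✓
  (0,4): δ = 22.17°  ✓
  (0,5): δ = 60.85°  ✓
  (0,6): δ = 108.03°  ·
  (1,2): δ = 146.95°  ·
  (1,3): δ = 98.94°  ·
  (1,4): δ = 47.16°  ✓
  (1,5): δ = 8.48°  ✓
  (1,6): δ = 38.70°  ✓
  (2,3): δ = 131.99°  ·
  (2,4): δ = 80.21°  ·
  (2,5): δ = 41.53°  ✓
  (2,6): δ = 5.66°  ✓
  (3,4): δ = 128.22°  ·
  (3,5): δ = 89.54°  ·
  (3,6): δ = 42.35°  ✓
  (4,5): δ = 141.32°  ·
  (4,6): δ = 94.13°  ·
  (5,6): δ = 132.81°  ·
antipodal pairs: 9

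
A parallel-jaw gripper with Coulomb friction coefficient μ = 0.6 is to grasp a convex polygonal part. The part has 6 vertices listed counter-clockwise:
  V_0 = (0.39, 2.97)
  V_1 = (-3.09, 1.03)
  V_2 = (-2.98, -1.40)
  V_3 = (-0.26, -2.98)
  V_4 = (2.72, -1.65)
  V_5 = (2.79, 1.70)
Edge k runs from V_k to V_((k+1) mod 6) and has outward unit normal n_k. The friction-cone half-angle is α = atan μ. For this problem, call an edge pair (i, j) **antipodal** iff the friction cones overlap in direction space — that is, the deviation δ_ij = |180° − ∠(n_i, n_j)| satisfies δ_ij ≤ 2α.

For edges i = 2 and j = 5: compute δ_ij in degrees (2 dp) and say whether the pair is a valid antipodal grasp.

α = atan 0.6 = 30.96°;  2α = 61.93°
edge 2: e_2 = (+2.72, -1.58);  n_2 = (-0.5023, -0.8647)
edge 5: e_5 = (-2.40, +1.27);  n_5 = (+0.4677, +0.8839)
∠(n_2, n_5) = 177.73°
δ = |180° − 177.73°| = 2.27°
2.27° ≤ 2α = 61.93°  →  valid

δ = 2.27°, valid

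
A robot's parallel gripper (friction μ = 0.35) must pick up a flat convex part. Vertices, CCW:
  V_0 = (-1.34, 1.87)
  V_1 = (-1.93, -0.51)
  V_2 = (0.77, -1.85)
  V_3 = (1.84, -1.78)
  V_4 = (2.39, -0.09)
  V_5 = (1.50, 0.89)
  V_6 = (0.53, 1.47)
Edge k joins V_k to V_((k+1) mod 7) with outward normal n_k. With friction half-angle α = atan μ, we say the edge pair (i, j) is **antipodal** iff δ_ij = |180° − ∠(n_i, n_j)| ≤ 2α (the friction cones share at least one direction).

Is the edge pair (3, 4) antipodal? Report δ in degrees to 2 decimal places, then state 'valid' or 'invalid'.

δ = 119.73°, invalid

α = atan 0.35 = 19.29°;  2α = 38.58°
edge 3: e_3 = (+0.55, +1.69);  n_3 = (+0.9509, -0.3095)
edge 4: e_4 = (-0.89, +0.98);  n_4 = (+0.7403, +0.6723)
∠(n_3, n_4) = 60.27°
δ = |180° − 60.27°| = 119.73°
119.73° > 2α = 38.58°  →  invalid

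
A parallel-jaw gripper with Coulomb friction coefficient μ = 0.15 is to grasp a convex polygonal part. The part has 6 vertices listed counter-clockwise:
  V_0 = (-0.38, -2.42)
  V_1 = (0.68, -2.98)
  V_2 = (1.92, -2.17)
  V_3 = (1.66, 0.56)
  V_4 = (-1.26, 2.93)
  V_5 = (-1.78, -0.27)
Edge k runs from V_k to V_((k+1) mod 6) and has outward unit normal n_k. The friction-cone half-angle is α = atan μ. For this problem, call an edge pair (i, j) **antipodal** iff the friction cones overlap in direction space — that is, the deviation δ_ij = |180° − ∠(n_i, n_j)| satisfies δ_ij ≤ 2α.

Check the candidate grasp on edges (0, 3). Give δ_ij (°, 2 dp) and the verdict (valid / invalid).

δ = 11.22°, valid

α = atan 0.15 = 8.53°;  2α = 17.06°
edge 0: e_0 = (+1.06, -0.56);  n_0 = (-0.4671, -0.8842)
edge 3: e_3 = (-2.92, +2.37);  n_3 = (+0.6302, +0.7764)
∠(n_0, n_3) = 168.78°
δ = |180° − 168.78°| = 11.22°
11.22° ≤ 2α = 17.06°  →  valid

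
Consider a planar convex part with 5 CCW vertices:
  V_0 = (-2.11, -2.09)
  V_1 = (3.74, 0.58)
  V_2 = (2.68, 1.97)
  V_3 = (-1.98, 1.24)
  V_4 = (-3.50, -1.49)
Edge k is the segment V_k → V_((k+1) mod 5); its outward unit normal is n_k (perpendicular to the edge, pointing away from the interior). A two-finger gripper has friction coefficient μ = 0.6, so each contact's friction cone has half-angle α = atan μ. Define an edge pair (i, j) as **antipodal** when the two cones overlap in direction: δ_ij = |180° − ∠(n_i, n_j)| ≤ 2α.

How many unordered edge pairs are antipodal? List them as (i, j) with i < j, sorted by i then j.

count = 4; pairs: (0,2), (0,3), (1,4), (2,4)

α = atan 0.6 = 30.96°;  2α = 61.93°
n_0 = (+0.4152, -0.9097)
n_1 = (+0.7952, +0.6064)
n_2 = (-0.1548, +0.9880)
n_3 = (-0.8737, +0.4865)
n_4 = (-0.3963, -0.9181)
  (0,1): δ = 77.20°  ·
  (0,2): δ = 15.63°  ✓
  (0,3): δ = 36.36°  ✓
  (0,4): δ = 132.12°  ·
  (1,2): δ = 118.43°  ·
  (1,3): δ = 66.44°  ·
  (1,4): δ = 29.32°  ✓
  (2,3): δ = 128.01°  ·
  (2,4): δ = 32.25°  ✓
  (3,4): δ = 84.24°  ·
antipodal pairs: 4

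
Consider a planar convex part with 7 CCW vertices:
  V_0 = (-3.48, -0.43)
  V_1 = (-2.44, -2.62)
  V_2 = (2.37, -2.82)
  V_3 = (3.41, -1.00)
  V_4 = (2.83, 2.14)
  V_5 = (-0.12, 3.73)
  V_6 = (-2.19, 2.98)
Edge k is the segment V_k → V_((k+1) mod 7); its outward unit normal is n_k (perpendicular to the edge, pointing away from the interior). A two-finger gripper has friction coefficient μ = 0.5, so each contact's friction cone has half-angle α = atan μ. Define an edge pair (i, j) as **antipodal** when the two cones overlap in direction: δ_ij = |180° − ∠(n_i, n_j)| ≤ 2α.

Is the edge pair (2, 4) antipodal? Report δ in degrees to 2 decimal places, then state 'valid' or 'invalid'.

α = atan 0.5 = 26.57°;  2α = 53.13°
edge 2: e_2 = (+1.04, +1.82);  n_2 = (+0.8682, -0.4961)
edge 4: e_4 = (-2.95, +1.59);  n_4 = (+0.4745, +0.8803)
∠(n_2, n_4) = 91.42°
δ = |180° − 91.42°| = 88.58°
88.58° > 2α = 53.13°  →  invalid

δ = 88.58°, invalid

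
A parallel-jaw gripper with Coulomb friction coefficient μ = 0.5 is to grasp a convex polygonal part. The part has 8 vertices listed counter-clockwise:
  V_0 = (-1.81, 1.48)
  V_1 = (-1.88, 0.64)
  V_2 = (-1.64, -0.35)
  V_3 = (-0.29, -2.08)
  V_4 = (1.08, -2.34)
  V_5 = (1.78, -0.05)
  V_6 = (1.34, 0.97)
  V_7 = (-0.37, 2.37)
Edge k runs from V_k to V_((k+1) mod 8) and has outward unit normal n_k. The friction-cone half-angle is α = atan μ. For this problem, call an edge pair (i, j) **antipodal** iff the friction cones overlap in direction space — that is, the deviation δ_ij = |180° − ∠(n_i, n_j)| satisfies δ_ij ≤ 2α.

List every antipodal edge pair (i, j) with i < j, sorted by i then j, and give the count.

count = 10; pairs: (0,4), (0,5), (1,4), (1,5), (1,6), (2,5), (2,6), (3,6), (3,7), (4,7)

α = atan 0.5 = 26.57°;  2α = 53.13°
n_0 = (-0.9965, +0.0830)
n_1 = (-0.9719, -0.2356)
n_2 = (-0.7884, -0.6152)
n_3 = (-0.1865, -0.9825)
n_4 = (+0.9563, -0.2923)
n_5 = (+0.9182, +0.3961)
n_6 = (+0.6335, +0.7738)
n_7 = (-0.5257, +0.8506)
  (0,1): δ = 161.61°  ·
  (0,2): δ = 137.27°  ·
  (0,3): δ = 95.98°  ·
  (0,4): δ = 12.23°  ✓
  (0,5): δ = 28.10°  ✓
  (0,6): δ = 55.46°  ·
  (0,7): δ = 126.48°  ·
  (1,2): δ = 155.66°  ·
  (1,3): δ = 114.37°  ·
  (1,4): δ = 30.62°  ✓
  (1,5): δ = 9.71°  ✓
  (1,6): δ = 37.07°  ✓
  (1,7): δ = 108.09°  ·
  (2,3): δ = 138.71°  ·
  (2,4): δ = 54.96°  ·
  (2,5): δ = 14.63°  ✓
  (2,6): δ = 12.73°  ✓
  (2,7): δ = 83.75°  ·
  (3,4): δ = 96.25°  ·
  (3,5): δ = 55.92°  ·
  (3,6): δ = 28.56°  ✓
  (3,7): δ = 42.46°  ✓
  (4,5): δ = 139.67°  ·
  (4,6): δ = 112.31°  ·
  (4,7): δ = 41.28°  ✓
  (5,6): δ = 152.64°  ·
  (5,7): δ = 81.62°  ·
  (6,7): δ = 108.97°  ·
antipodal pairs: 10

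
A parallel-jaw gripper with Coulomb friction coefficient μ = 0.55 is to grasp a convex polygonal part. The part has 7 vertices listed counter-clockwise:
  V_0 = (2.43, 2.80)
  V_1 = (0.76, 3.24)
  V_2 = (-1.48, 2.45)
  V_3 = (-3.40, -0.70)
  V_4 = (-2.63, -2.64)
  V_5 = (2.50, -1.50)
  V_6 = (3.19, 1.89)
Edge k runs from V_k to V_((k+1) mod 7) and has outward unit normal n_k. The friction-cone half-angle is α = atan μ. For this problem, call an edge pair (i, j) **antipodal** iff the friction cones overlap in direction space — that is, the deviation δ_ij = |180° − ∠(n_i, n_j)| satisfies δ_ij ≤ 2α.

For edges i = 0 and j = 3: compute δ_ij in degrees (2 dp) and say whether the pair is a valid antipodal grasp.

δ = 53.59°, valid

α = atan 0.55 = 28.81°;  2α = 57.62°
edge 0: e_0 = (-1.67, +0.44);  n_0 = (+0.2548, +0.9670)
edge 3: e_3 = (+0.77, -1.94);  n_3 = (-0.9295, -0.3689)
∠(n_0, n_3) = 126.41°
δ = |180° − 126.41°| = 53.59°
53.59° ≤ 2α = 57.62°  →  valid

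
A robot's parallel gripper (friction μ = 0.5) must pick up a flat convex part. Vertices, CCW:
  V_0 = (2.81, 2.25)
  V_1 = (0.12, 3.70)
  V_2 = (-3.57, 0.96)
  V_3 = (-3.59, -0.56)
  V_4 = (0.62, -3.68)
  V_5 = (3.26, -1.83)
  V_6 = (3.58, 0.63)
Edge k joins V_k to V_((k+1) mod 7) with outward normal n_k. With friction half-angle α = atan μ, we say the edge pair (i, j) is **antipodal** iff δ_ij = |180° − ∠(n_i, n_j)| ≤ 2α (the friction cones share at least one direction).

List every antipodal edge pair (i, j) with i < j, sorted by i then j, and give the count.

count = 6; pairs: (0,3), (1,4), (1,5), (2,5), (2,6), (3,6)

α = atan 0.5 = 26.57°;  2α = 53.13°
n_0 = (+0.4745, +0.8803)
n_1 = (-0.5962, +0.8029)
n_2 = (-0.9999, +0.0132)
n_3 = (-0.5954, -0.8034)
n_4 = (+0.5739, -0.8189)
n_5 = (+0.9916, -0.1290)
n_6 = (+0.9032, +0.4293)
  (0,1): δ = 115.08°  ·
  (0,2): δ = 62.43°  ·
  (0,3): δ = 8.22°  ✓
  (0,4): δ = 63.35°  ·
  (0,5): δ = 110.91°  ·
  (0,6): δ = 143.75°  ·
  (1,2): δ = 127.35°  ·
  (1,3): δ = 73.14°  ·
  (1,4): δ = 1.57°  ✓
  (1,5): δ = 45.99°  ✓
  (1,6): δ = 78.83°  ·
  (2,3): δ = 125.79°  ·
  (2,4): δ = 54.23°  ·
  (2,5): δ = 6.66°  ✓
  (2,6): δ = 26.18°  ✓
  (3,4): δ = 108.44°  ·
  (3,5): δ = 60.87°  ·
  (3,6): δ = 28.04°  ✓
  (4,5): δ = 132.43°  ·
  (4,6): δ = 99.60°  ·
  (5,6): δ = 147.17°  ·
antipodal pairs: 6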